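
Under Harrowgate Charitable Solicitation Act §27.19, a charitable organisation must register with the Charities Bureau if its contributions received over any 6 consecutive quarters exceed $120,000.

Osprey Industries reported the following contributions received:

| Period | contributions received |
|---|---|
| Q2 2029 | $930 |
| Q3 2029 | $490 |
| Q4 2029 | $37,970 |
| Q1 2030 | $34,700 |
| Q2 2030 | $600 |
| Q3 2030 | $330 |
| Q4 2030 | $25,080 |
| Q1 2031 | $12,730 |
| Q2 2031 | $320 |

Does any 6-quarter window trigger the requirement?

No

Q2 2029–Q3 2030: $930 + $490 + $37,970 + $34,700 + $600 + $330 = $75,020 (under)
Q3 2029–Q4 2030: $490 + $37,970 + $34,700 + $600 + $330 + $25,080 = $99,170 (under)
Q4 2029–Q1 2031: $37,970 + $34,700 + $600 + $330 + $25,080 + $12,730 = $111,410 (under)
Q1 2030–Q2 2031: $34,700 + $600 + $330 + $25,080 + $12,730 + $320 = $73,760 (under)
No window exceeds $120,000.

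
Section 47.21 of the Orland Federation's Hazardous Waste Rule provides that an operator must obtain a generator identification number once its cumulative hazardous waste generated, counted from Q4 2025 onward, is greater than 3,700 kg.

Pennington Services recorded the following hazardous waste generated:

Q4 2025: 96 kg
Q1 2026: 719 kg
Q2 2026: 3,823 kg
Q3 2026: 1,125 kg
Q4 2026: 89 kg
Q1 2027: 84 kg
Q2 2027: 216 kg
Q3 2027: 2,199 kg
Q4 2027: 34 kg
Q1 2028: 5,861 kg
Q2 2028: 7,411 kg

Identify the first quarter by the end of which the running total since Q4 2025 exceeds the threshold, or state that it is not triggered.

Q2 2026

Through Q4 2025: 96 kg
Through Q1 2026: 815 kg
Through Q2 2026: 4,638 kg ← exceeds threshold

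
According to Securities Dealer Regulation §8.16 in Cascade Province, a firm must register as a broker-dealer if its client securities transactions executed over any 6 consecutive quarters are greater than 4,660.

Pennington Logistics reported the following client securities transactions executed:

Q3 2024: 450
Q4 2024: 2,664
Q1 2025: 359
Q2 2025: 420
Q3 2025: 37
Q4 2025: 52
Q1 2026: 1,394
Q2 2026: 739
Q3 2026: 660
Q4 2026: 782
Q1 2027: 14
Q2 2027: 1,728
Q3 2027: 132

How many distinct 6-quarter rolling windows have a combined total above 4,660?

Q3 2024–Q4 2025: 450 + 2,664 + 359 + 420 + 37 + 52 = 3,982 (under)
Q4 2024–Q1 2026: 2,664 + 359 + 420 + 37 + 52 + 1,394 = 4,926 (over)
Q1 2025–Q2 2026: 359 + 420 + 37 + 52 + 1,394 + 739 = 3,001 (under)
Q2 2025–Q3 2026: 420 + 37 + 52 + 1,394 + 739 + 660 = 3,302 (under)
Q3 2025–Q4 2026: 37 + 52 + 1,394 + 739 + 660 + 782 = 3,664 (under)
Q4 2025–Q1 2027: 52 + 1,394 + 739 + 660 + 782 + 14 = 3,641 (under)
Q1 2026–Q2 2027: 1,394 + 739 + 660 + 782 + 14 + 1,728 = 5,317 (over)
Q2 2026–Q3 2027: 739 + 660 + 782 + 14 + 1,728 + 132 = 4,055 (under)
2 windows exceed the threshold.

2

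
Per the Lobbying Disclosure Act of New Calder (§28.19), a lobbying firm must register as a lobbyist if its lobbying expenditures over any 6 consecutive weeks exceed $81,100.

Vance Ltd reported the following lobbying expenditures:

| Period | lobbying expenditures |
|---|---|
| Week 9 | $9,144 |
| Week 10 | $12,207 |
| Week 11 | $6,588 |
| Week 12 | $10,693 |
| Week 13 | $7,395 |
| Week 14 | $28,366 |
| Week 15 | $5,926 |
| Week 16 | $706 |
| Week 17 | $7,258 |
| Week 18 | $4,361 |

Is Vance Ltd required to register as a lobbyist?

No

Week 9–Week 14: $9,144 + $12,207 + $6,588 + $10,693 + $7,395 + $28,366 = $74,393 (under)
Week 10–Week 15: $12,207 + $6,588 + $10,693 + $7,395 + $28,366 + $5,926 = $71,175 (under)
Week 11–Week 16: $6,588 + $10,693 + $7,395 + $28,366 + $5,926 + $706 = $59,674 (under)
Week 12–Week 17: $10,693 + $7,395 + $28,366 + $5,926 + $706 + $7,258 = $60,344 (under)
Week 13–Week 18: $7,395 + $28,366 + $5,926 + $706 + $7,258 + $4,361 = $54,012 (under)
No window exceeds $81,100.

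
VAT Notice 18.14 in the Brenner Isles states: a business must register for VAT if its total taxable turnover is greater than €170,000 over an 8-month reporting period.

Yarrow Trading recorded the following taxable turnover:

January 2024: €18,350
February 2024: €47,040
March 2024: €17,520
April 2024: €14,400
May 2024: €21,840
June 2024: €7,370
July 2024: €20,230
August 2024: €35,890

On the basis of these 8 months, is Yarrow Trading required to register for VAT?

Total taxable turnover: €18,350 + €47,040 + €17,520 + €14,400 + €21,840 + €7,370 + €20,230 + €35,890 = €182,640.
€182,640 > €170,000, so the threshold is exceeded.

Yes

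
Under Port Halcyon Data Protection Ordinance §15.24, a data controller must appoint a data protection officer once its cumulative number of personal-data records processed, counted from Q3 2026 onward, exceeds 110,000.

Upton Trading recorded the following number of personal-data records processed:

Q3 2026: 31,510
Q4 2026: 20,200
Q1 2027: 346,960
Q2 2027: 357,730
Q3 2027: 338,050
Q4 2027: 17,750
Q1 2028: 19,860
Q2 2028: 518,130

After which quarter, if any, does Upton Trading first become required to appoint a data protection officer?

Q1 2027

Through Q3 2026: 31,510
Through Q4 2026: 51,710
Through Q1 2027: 398,670 ← exceeds threshold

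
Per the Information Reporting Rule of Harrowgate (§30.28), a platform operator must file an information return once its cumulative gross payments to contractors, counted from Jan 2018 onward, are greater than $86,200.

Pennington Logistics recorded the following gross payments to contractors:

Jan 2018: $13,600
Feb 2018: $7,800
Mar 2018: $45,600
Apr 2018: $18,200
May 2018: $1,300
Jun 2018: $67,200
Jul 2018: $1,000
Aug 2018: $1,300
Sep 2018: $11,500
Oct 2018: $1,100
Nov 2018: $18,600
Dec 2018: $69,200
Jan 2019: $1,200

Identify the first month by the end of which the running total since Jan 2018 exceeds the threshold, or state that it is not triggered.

May 2018

Through Jan 2018: $13,600
Through Feb 2018: $21,400
Through Mar 2018: $67,000
Through Apr 2018: $85,200
Through May 2018: $86,500 ← exceeds threshold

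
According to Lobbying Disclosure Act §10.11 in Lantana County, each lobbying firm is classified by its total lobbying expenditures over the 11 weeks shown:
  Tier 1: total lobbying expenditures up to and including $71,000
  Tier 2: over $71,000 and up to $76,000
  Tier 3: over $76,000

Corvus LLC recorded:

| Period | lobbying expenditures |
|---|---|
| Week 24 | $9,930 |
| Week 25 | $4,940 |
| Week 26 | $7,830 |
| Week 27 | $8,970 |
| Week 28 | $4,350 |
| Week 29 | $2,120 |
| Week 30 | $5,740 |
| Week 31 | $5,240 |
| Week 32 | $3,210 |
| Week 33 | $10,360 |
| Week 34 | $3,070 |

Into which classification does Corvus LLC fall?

Total lobbying expenditures: $9,930 + $4,940 + $7,830 + $8,970 + $4,350 + $2,120 + $5,740 + $5,240 + $3,210 + $10,360 + $3,070 = $65,760.
$65,760 ≤ $71,000, so Tier 1 applies.

Tier 1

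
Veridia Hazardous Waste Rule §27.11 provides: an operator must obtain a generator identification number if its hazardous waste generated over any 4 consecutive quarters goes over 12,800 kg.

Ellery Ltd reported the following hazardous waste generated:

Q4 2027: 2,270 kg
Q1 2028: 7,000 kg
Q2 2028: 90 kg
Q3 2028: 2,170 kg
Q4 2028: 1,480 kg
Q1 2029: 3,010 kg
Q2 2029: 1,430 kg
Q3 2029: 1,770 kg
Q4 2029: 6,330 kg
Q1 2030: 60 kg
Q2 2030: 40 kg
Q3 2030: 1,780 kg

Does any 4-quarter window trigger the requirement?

No

Q4 2027–Q3 2028: 2,270 kg + 7,000 kg + 90 kg + 2,170 kg = 11,530 kg (under)
Q1 2028–Q4 2028: 7,000 kg + 90 kg + 2,170 kg + 1,480 kg = 10,740 kg (under)
Q2 2028–Q1 2029: 90 kg + 2,170 kg + 1,480 kg + 3,010 kg = 6,750 kg (under)
Q3 2028–Q2 2029: 2,170 kg + 1,480 kg + 3,010 kg + 1,430 kg = 8,090 kg (under)
Q4 2028–Q3 2029: 1,480 kg + 3,010 kg + 1,430 kg + 1,770 kg = 7,690 kg (under)
Q1 2029–Q4 2029: 3,010 kg + 1,430 kg + 1,770 kg + 6,330 kg = 12,540 kg (under)
Q2 2029–Q1 2030: 1,430 kg + 1,770 kg + 6,330 kg + 60 kg = 9,590 kg (under)
Q3 2029–Q2 2030: 1,770 kg + 6,330 kg + 60 kg + 40 kg = 8,200 kg (under)
Q4 2029–Q3 2030: 6,330 kg + 60 kg + 40 kg + 1,780 kg = 8,210 kg (under)
No window exceeds 12,800 kg.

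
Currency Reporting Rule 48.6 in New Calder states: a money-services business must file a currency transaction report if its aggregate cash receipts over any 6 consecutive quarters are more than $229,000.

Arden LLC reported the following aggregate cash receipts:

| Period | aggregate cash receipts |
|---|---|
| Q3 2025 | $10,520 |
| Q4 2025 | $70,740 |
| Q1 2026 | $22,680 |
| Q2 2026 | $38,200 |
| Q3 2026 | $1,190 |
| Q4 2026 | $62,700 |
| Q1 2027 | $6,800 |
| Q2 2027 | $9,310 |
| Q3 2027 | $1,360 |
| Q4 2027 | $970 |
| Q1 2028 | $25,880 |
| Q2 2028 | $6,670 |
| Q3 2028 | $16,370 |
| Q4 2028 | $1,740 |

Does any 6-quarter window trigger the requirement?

No

Q3 2025–Q4 2026: $10,520 + $70,740 + $22,680 + $38,200 + $1,190 + $62,700 = $206,030 (under)
Q4 2025–Q1 2027: $70,740 + $22,680 + $38,200 + $1,190 + $62,700 + $6,800 = $202,310 (under)
Q1 2026–Q2 2027: $22,680 + $38,200 + $1,190 + $62,700 + $6,800 + $9,310 = $140,880 (under)
Q2 2026–Q3 2027: $38,200 + $1,190 + $62,700 + $6,800 + $9,310 + $1,360 = $119,560 (under)
Q3 2026–Q4 2027: $1,190 + $62,700 + $6,800 + $9,310 + $1,360 + $970 = $82,330 (under)
Q4 2026–Q1 2028: $62,700 + $6,800 + $9,310 + $1,360 + $970 + $25,880 = $107,020 (under)
Q1 2027–Q2 2028: $6,800 + $9,310 + $1,360 + $970 + $25,880 + $6,670 = $50,990 (under)
Q2 2027–Q3 2028: $9,310 + $1,360 + $970 + $25,880 + $6,670 + $16,370 = $60,560 (under)
Q3 2027–Q4 2028: $1,360 + $970 + $25,880 + $6,670 + $16,370 + $1,740 = $52,990 (under)
No window exceeds $229,000.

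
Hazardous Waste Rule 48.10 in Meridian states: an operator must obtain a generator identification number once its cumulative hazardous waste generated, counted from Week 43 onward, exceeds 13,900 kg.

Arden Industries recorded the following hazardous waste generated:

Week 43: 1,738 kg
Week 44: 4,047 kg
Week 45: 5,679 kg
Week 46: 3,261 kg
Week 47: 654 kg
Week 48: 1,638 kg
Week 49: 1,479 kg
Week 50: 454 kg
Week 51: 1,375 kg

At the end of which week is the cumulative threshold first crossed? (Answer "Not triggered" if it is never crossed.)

Through Week 43: 1,738 kg
Through Week 44: 5,785 kg
Through Week 45: 11,464 kg
Through Week 46: 14,725 kg ← exceeds threshold

Week 46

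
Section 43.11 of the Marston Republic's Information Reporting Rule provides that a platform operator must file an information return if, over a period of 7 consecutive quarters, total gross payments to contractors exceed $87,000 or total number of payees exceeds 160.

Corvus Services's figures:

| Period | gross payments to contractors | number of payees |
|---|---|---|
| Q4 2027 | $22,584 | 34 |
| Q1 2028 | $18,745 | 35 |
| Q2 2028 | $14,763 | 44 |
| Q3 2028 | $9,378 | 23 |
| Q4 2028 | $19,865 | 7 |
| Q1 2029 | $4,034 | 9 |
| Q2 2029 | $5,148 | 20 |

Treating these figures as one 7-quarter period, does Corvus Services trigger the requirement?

Total gross payments to contractors: $22,584 + $18,745 + $14,763 + $9,378 + $19,865 + $4,034 + $5,148 = $94,517 (> $87,000).
Total number of payees: 34 + 35 + 44 + 23 + 7 + 9 + 20 = 172 (> 160).
The test is 'or': at least one threshold is exceeded.

Yes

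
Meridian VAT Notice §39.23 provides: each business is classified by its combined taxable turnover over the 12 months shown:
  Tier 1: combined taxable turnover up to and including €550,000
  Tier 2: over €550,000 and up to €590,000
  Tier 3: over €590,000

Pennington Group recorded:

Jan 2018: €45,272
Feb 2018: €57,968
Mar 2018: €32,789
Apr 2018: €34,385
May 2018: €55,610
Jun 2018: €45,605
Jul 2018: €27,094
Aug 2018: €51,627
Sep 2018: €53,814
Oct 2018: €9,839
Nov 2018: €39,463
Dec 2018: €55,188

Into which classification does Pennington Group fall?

Combined taxable turnover: €45,272 + €57,968 + €32,789 + €34,385 + €55,610 + €45,605 + €27,094 + €51,627 + €53,814 + €9,839 + €39,463 + €55,188 = €508,654.
€508,654 ≤ €550,000, so Tier 1 applies.

Tier 1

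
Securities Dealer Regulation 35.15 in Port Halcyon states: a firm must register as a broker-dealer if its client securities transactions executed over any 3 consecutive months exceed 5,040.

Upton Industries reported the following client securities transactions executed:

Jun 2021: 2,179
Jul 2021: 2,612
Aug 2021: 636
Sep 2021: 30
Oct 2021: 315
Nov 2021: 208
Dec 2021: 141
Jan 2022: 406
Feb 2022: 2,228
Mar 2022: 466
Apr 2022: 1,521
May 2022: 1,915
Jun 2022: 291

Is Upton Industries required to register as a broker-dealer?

Jun 2021–Aug 2021: 2,179 + 2,612 + 636 = 5,427 (over)
Jul 2021–Sep 2021: 2,612 + 636 + 30 = 3,278 (under)
Aug 2021–Oct 2021: 636 + 30 + 315 = 981 (under)
Sep 2021–Nov 2021: 30 + 315 + 208 = 553 (under)
Oct 2021–Dec 2021: 315 + 208 + 141 = 664 (under)
Nov 2021–Jan 2022: 208 + 141 + 406 = 755 (under)
Dec 2021–Feb 2022: 141 + 406 + 2,228 = 2,775 (under)
Jan 2022–Mar 2022: 406 + 2,228 + 466 = 3,100 (under)
Feb 2022–Apr 2022: 2,228 + 466 + 1,521 = 4,215 (under)
Mar 2022–May 2022: 466 + 1,521 + 1,915 = 3,902 (under)
Apr 2022–Jun 2022: 1,521 + 1,915 + 291 = 3,727 (under)
At least one window exceeds 5,040.

Yes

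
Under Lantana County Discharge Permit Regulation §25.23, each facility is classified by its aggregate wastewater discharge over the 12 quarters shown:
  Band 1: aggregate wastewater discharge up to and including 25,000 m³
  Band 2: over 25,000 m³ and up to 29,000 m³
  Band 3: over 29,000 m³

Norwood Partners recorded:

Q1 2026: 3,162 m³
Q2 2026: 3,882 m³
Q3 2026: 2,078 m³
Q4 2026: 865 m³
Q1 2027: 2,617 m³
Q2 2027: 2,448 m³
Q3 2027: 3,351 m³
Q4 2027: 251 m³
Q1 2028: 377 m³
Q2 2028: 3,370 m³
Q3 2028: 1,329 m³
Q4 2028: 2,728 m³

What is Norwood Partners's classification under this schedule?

Aggregate wastewater discharge: 3,162 m³ + 3,882 m³ + 2,078 m³ + 865 m³ + 2,617 m³ + 2,448 m³ + 3,351 m³ + 251 m³ + 377 m³ + 3,370 m³ + 1,329 m³ + 2,728 m³ = 26,458 m³.
25,000 m³ < 26,458 m³ ≤ 29,000 m³, so Band 2 applies.

Band 2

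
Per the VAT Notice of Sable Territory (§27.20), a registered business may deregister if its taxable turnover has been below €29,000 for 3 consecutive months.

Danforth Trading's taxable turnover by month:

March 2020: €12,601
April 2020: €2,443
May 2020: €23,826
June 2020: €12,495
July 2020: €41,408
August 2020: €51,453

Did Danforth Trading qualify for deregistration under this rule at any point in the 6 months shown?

Yes

Months below €29,000: March 2020, April 2020, May 2020, June 2020.
Longest run of consecutive months below the threshold: 4.
4 ≥ 3, so Danforth Trading became eligible.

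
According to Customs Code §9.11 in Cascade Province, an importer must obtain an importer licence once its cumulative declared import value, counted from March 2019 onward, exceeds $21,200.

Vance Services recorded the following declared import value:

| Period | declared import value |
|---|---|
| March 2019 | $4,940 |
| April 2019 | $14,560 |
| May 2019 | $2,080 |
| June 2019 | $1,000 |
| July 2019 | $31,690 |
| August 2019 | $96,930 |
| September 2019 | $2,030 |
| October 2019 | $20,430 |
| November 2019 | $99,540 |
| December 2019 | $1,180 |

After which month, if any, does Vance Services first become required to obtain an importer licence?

May 2019

Through March 2019: $4,940
Through April 2019: $19,500
Through May 2019: $21,580 ← exceeds threshold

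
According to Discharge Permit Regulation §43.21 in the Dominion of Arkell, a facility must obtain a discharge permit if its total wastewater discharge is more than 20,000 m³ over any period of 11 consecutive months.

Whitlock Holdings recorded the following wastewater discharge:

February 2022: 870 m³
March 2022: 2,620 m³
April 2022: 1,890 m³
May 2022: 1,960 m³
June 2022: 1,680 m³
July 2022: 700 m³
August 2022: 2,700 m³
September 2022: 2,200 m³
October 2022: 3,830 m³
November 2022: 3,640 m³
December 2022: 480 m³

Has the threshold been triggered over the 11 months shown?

Total wastewater discharge: 870 m³ + 2,620 m³ + 1,890 m³ + 1,960 m³ + 1,680 m³ + 700 m³ + 2,700 m³ + 2,200 m³ + 3,830 m³ + 3,640 m³ + 480 m³ = 22,570 m³.
22,570 m³ > 20,000 m³, so the threshold is exceeded.

Yes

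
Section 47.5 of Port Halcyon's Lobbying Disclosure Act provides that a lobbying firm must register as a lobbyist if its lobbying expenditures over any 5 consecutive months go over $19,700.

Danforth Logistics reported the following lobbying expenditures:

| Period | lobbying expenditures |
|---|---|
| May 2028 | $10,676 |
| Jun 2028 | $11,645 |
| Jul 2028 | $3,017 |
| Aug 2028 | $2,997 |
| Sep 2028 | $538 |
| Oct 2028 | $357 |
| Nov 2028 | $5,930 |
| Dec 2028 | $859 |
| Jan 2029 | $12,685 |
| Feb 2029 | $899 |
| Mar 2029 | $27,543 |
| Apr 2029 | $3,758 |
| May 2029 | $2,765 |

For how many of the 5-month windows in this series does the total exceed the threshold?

May 2028–Sep 2028: $10,676 + $11,645 + $3,017 + $2,997 + $538 = $28,873 (over)
Jun 2028–Oct 2028: $11,645 + $3,017 + $2,997 + $538 + $357 = $18,554 (under)
Jul 2028–Nov 2028: $3,017 + $2,997 + $538 + $357 + $5,930 = $12,839 (under)
Aug 2028–Dec 2028: $2,997 + $538 + $357 + $5,930 + $859 = $10,681 (under)
Sep 2028–Jan 2029: $538 + $357 + $5,930 + $859 + $12,685 = $20,369 (over)
Oct 2028–Feb 2029: $357 + $5,930 + $859 + $12,685 + $899 = $20,730 (over)
Nov 2028–Mar 2029: $5,930 + $859 + $12,685 + $899 + $27,543 = $47,916 (over)
Dec 2028–Apr 2029: $859 + $12,685 + $899 + $27,543 + $3,758 = $45,744 (over)
Jan 2029–May 2029: $12,685 + $899 + $27,543 + $3,758 + $2,765 = $47,650 (over)
6 windows exceed the threshold.

6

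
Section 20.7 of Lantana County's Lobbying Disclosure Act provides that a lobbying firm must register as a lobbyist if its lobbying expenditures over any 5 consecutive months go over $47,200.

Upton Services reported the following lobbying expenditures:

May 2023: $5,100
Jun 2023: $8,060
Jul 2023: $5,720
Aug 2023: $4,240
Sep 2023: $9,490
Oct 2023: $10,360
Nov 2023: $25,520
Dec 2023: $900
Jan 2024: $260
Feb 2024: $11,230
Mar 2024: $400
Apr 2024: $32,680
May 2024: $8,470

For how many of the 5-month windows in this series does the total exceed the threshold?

May 2023–Sep 2023: $5,100 + $8,060 + $5,720 + $4,240 + $9,490 = $32,610 (under)
Jun 2023–Oct 2023: $8,060 + $5,720 + $4,240 + $9,490 + $10,360 = $37,870 (under)
Jul 2023–Nov 2023: $5,720 + $4,240 + $9,490 + $10,360 + $25,520 = $55,330 (over)
Aug 2023–Dec 2023: $4,240 + $9,490 + $10,360 + $25,520 + $900 = $50,510 (over)
Sep 2023–Jan 2024: $9,490 + $10,360 + $25,520 + $900 + $260 = $46,530 (under)
Oct 2023–Feb 2024: $10,360 + $25,520 + $900 + $260 + $11,230 = $48,270 (over)
Nov 2023–Mar 2024: $25,520 + $900 + $260 + $11,230 + $400 = $38,310 (under)
Dec 2023–Apr 2024: $900 + $260 + $11,230 + $400 + $32,680 = $45,470 (under)
Jan 2024–May 2024: $260 + $11,230 + $400 + $32,680 + $8,470 = $53,040 (over)
4 windows exceed the threshold.

4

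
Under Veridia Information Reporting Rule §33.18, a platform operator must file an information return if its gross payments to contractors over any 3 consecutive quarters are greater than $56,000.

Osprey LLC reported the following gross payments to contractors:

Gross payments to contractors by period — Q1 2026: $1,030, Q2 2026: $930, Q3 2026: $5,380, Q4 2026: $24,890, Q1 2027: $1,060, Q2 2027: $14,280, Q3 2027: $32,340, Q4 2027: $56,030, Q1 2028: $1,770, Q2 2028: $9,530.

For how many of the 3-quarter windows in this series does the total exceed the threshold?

3

Q1 2026–Q3 2026: $1,030 + $930 + $5,380 = $7,340 (under)
Q2 2026–Q4 2026: $930 + $5,380 + $24,890 = $31,200 (under)
Q3 2026–Q1 2027: $5,380 + $24,890 + $1,060 = $31,330 (under)
Q4 2026–Q2 2027: $24,890 + $1,060 + $14,280 = $40,230 (under)
Q1 2027–Q3 2027: $1,060 + $14,280 + $32,340 = $47,680 (under)
Q2 2027–Q4 2027: $14,280 + $32,340 + $56,030 = $102,650 (over)
Q3 2027–Q1 2028: $32,340 + $56,030 + $1,770 = $90,140 (over)
Q4 2027–Q2 2028: $56,030 + $1,770 + $9,530 = $67,330 (over)
3 windows exceed the threshold.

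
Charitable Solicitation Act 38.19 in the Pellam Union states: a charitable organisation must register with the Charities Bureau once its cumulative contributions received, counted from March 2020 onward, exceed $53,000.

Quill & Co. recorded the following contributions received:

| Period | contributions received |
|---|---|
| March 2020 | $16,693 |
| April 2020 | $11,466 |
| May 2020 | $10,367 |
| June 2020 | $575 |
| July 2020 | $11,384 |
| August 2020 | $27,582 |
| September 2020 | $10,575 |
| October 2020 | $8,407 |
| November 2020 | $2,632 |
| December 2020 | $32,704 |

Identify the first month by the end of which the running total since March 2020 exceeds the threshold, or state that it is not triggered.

August 2020

Through March 2020: $16,693
Through April 2020: $28,159
Through May 2020: $38,526
Through June 2020: $39,101
Through July 2020: $50,485
Through August 2020: $78,067 ← exceeds threshold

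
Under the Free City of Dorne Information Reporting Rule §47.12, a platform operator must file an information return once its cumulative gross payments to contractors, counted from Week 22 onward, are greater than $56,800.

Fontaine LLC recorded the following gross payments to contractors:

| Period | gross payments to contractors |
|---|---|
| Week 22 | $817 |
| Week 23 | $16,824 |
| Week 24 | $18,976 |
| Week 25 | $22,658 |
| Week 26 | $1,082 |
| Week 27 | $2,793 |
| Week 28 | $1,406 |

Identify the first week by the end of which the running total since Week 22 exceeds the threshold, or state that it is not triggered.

Week 25

Through Week 22: $817
Through Week 23: $17,641
Through Week 24: $36,617
Through Week 25: $59,275 ← exceeds threshold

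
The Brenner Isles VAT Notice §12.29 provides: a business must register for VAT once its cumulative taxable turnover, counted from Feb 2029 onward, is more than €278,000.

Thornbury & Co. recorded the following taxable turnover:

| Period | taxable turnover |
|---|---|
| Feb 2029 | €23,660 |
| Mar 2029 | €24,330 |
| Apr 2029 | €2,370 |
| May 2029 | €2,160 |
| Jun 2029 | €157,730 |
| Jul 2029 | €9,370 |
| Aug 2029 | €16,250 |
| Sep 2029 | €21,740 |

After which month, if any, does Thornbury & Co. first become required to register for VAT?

Through Feb 2029: €23,660
Through Mar 2029: €47,990
Through Apr 2029: €50,360
Through May 2029: €52,520
Through Jun 2029: €210,250
Through Jul 2029: €219,620
Through Aug 2029: €235,870
Through Sep 2029: €257,610
Final cumulative total €257,610 ≤ €278,000; the threshold is never exceeded.

Not triggered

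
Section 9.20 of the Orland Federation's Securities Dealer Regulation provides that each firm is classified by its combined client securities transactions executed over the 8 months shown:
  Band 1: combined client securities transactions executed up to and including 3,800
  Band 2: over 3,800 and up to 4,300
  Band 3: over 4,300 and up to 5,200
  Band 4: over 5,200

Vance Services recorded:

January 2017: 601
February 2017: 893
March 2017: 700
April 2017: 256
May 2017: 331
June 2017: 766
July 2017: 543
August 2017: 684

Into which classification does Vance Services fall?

Combined client securities transactions executed: 601 + 893 + 700 + 256 + 331 + 766 + 543 + 684 = 4,774.
4,300 < 4,774 ≤ 5,200, so Band 3 applies.

Band 3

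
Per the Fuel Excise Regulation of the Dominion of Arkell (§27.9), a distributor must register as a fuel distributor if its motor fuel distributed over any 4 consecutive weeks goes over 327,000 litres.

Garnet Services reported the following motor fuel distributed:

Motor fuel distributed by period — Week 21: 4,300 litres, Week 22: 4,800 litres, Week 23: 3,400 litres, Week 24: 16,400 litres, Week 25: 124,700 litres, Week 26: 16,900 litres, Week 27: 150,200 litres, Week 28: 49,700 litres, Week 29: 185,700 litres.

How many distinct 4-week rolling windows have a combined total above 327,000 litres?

Week 21–Week 24: 4,300 litres + 4,800 litres + 3,400 litres + 16,400 litres = 28,900 litres (under)
Week 22–Week 25: 4,800 litres + 3,400 litres + 16,400 litres + 124,700 litres = 149,300 litres (under)
Week 23–Week 26: 3,400 litres + 16,400 litres + 124,700 litres + 16,900 litres = 161,400 litres (under)
Week 24–Week 27: 16,400 litres + 124,700 litres + 16,900 litres + 150,200 litres = 308,200 litres (under)
Week 25–Week 28: 124,700 litres + 16,900 litres + 150,200 litres + 49,700 litres = 341,500 litres (over)
Week 26–Week 29: 16,900 litres + 150,200 litres + 49,700 litres + 185,700 litres = 402,500 litres (over)
2 windows exceed the threshold.

2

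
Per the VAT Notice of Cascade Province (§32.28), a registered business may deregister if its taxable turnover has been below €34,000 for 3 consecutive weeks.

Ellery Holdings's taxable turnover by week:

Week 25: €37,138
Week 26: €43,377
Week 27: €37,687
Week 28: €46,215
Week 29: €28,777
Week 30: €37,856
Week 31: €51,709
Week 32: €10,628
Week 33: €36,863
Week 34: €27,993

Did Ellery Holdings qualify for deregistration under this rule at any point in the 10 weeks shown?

No

Weeks below €34,000: Week 29, Week 32, Week 34.
Longest run of consecutive weeks below the threshold: 1.
1 < 3, so Ellery Holdings never became eligible.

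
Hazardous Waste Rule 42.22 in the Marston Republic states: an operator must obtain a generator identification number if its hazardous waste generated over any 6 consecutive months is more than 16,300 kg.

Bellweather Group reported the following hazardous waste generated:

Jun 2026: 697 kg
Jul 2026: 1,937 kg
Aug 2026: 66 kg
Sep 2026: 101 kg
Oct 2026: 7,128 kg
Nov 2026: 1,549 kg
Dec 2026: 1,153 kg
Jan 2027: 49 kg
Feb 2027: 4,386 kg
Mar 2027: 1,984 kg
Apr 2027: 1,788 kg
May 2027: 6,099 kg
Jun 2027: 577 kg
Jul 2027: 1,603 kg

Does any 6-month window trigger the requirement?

Jun 2026–Nov 2026: 697 kg + 1,937 kg + 66 kg + 101 kg + 7,128 kg + 1,549 kg = 11,478 kg (under)
Jul 2026–Dec 2026: 1,937 kg + 66 kg + 101 kg + 7,128 kg + 1,549 kg + 1,153 kg = 11,934 kg (under)
Aug 2026–Jan 2027: 66 kg + 101 kg + 7,128 kg + 1,549 kg + 1,153 kg + 49 kg = 10,046 kg (under)
Sep 2026–Feb 2027: 101 kg + 7,128 kg + 1,549 kg + 1,153 kg + 49 kg + 4,386 kg = 14,366 kg (under)
Oct 2026–Mar 2027: 7,128 kg + 1,549 kg + 1,153 kg + 49 kg + 4,386 kg + 1,984 kg = 16,249 kg (under)
Nov 2026–Apr 2027: 1,549 kg + 1,153 kg + 49 kg + 4,386 kg + 1,984 kg + 1,788 kg = 10,909 kg (under)
Dec 2026–May 2027: 1,153 kg + 49 kg + 4,386 kg + 1,984 kg + 1,788 kg + 6,099 kg = 15,459 kg (under)
Jan 2027–Jun 2027: 49 kg + 4,386 kg + 1,984 kg + 1,788 kg + 6,099 kg + 577 kg = 14,883 kg (under)
Feb 2027–Jul 2027: 4,386 kg + 1,984 kg + 1,788 kg + 6,099 kg + 577 kg + 1,603 kg = 16,437 kg (over)
At least one window exceeds 16,300 kg.

Yes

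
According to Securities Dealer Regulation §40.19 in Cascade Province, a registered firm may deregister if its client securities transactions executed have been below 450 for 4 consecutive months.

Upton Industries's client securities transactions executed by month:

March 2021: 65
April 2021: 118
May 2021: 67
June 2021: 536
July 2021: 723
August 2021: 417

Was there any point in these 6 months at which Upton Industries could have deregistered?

No

Months below 450: March 2021, April 2021, May 2021, August 2021.
Longest run of consecutive months below the threshold: 3.
3 < 4, so Upton Industries never became eligible.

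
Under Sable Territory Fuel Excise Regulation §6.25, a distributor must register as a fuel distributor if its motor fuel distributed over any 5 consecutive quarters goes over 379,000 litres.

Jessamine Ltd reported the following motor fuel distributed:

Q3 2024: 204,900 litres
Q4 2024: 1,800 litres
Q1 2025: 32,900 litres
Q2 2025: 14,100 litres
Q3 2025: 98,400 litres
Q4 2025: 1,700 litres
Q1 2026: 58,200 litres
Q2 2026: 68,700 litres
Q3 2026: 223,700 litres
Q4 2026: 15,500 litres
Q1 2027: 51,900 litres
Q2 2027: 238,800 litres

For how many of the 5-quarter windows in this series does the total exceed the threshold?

3

Q3 2024–Q3 2025: 204,900 litres + 1,800 litres + 32,900 litres + 14,100 litres + 98,400 litres = 352,100 litres (under)
Q4 2024–Q4 2025: 1,800 litres + 32,900 litres + 14,100 litres + 98,400 litres + 1,700 litres = 148,900 litres (under)
Q1 2025–Q1 2026: 32,900 litres + 14,100 litres + 98,400 litres + 1,700 litres + 58,200 litres = 205,300 litres (under)
Q2 2025–Q2 2026: 14,100 litres + 98,400 litres + 1,700 litres + 58,200 litres + 68,700 litres = 241,100 litres (under)
Q3 2025–Q3 2026: 98,400 litres + 1,700 litres + 58,200 litres + 68,700 litres + 223,700 litres = 450,700 litres (over)
Q4 2025–Q4 2026: 1,700 litres + 58,200 litres + 68,700 litres + 223,700 litres + 15,500 litres = 367,800 litres (under)
Q1 2026–Q1 2027: 58,200 litres + 68,700 litres + 223,700 litres + 15,500 litres + 51,900 litres = 418,000 litres (over)
Q2 2026–Q2 2027: 68,700 litres + 223,700 litres + 15,500 litres + 51,900 litres + 238,800 litres = 598,600 litres (over)
3 windows exceed the threshold.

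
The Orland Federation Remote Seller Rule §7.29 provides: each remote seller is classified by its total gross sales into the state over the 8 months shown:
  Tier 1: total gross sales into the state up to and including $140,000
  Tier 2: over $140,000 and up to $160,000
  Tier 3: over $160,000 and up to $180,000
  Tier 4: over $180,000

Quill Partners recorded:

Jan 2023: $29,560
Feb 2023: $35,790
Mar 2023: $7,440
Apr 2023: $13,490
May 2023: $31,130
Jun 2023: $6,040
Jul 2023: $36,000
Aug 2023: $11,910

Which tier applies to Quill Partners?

Total gross sales into the state: $29,560 + $35,790 + $7,440 + $13,490 + $31,130 + $6,040 + $36,000 + $11,910 = $171,360.
$160,000 < $171,360 ≤ $180,000, so Tier 3 applies.

Tier 3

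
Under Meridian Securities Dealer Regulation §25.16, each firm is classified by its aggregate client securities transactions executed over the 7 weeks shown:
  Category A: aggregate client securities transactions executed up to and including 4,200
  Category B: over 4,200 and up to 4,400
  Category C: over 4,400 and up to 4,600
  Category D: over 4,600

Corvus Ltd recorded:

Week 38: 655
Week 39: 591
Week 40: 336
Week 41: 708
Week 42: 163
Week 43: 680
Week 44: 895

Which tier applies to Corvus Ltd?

Aggregate client securities transactions executed: 655 + 591 + 336 + 708 + 163 + 680 + 895 = 4,028.
4,028 ≤ 4,200, so Category A applies.

Category A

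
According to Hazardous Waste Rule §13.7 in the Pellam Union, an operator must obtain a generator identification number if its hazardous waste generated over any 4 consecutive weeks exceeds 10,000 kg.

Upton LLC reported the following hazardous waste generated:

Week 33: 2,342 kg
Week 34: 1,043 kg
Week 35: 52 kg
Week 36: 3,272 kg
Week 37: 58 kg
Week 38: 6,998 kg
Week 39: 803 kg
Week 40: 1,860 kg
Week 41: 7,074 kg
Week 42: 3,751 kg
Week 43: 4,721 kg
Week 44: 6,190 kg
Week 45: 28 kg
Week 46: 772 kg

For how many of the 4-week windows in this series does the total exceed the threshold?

8

Week 33–Week 36: 2,342 kg + 1,043 kg + 52 kg + 3,272 kg = 6,709 kg (under)
Week 34–Week 37: 1,043 kg + 52 kg + 3,272 kg + 58 kg = 4,425 kg (under)
Week 35–Week 38: 52 kg + 3,272 kg + 58 kg + 6,998 kg = 10,380 kg (over)
Week 36–Week 39: 3,272 kg + 58 kg + 6,998 kg + 803 kg = 11,131 kg (over)
Week 37–Week 40: 58 kg + 6,998 kg + 803 kg + 1,860 kg = 9,719 kg (under)
Week 38–Week 41: 6,998 kg + 803 kg + 1,860 kg + 7,074 kg = 16,735 kg (over)
Week 39–Week 42: 803 kg + 1,860 kg + 7,074 kg + 3,751 kg = 13,488 kg (over)
Week 40–Week 43: 1,860 kg + 7,074 kg + 3,751 kg + 4,721 kg = 17,406 kg (over)
Week 41–Week 44: 7,074 kg + 3,751 kg + 4,721 kg + 6,190 kg = 21,736 kg (over)
Week 42–Week 45: 3,751 kg + 4,721 kg + 6,190 kg + 28 kg = 14,690 kg (over)
Week 43–Week 46: 4,721 kg + 6,190 kg + 28 kg + 772 kg = 11,711 kg (over)
8 windows exceed the threshold.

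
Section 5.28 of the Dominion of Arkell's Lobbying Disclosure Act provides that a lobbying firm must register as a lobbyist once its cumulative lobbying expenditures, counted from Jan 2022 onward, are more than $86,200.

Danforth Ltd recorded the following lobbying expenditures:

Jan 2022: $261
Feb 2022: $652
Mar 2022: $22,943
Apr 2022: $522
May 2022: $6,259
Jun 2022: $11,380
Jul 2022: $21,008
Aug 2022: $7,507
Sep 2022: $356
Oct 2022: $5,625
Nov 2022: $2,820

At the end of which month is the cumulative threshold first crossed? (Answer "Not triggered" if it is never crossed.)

Not triggered

Through Jan 2022: $261
Through Feb 2022: $913
Through Mar 2022: $23,856
Through Apr 2022: $24,378
Through May 2022: $30,637
Through Jun 2022: $42,017
Through Jul 2022: $63,025
Through Aug 2022: $70,532
Through Sep 2022: $70,888
Through Oct 2022: $76,513
Through Nov 2022: $79,333
Final cumulative total $79,333 ≤ $86,200; the threshold is never exceeded.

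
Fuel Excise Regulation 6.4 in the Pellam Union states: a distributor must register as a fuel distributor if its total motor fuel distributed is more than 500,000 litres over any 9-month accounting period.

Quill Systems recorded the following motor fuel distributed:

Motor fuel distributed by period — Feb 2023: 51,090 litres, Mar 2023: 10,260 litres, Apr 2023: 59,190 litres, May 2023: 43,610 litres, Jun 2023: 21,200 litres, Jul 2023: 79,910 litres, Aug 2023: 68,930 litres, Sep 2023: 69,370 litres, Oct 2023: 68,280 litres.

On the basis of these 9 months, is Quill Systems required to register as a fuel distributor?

Total motor fuel distributed: 51,090 litres + 10,260 litres + 59,190 litres + 43,610 litres + 21,200 litres + 79,910 litres + 68,930 litres + 69,370 litres + 68,280 litres = 471,840 litres.
471,840 litres ≤ 500,000 litres, so the threshold is not exceeded.

No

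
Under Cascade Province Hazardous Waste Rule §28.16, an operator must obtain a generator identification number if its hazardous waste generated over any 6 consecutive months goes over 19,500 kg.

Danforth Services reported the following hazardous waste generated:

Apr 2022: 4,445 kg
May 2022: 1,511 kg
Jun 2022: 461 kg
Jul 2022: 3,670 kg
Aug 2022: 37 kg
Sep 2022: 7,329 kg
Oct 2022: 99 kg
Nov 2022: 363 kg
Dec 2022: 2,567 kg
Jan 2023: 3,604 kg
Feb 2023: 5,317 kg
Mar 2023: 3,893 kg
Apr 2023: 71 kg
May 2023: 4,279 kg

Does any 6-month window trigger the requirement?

Apr 2022–Sep 2022: 4,445 kg + 1,511 kg + 461 kg + 3,670 kg + 37 kg + 7,329 kg = 17,453 kg (under)
May 2022–Oct 2022: 1,511 kg + 461 kg + 3,670 kg + 37 kg + 7,329 kg + 99 kg = 13,107 kg (under)
Jun 2022–Nov 2022: 461 kg + 3,670 kg + 37 kg + 7,329 kg + 99 kg + 363 kg = 11,959 kg (under)
Jul 2022–Dec 2022: 3,670 kg + 37 kg + 7,329 kg + 99 kg + 363 kg + 2,567 kg = 14,065 kg (under)
Aug 2022–Jan 2023: 37 kg + 7,329 kg + 99 kg + 363 kg + 2,567 kg + 3,604 kg = 13,999 kg (under)
Sep 2022–Feb 2023: 7,329 kg + 99 kg + 363 kg + 2,567 kg + 3,604 kg + 5,317 kg = 19,279 kg (under)
Oct 2022–Mar 2023: 99 kg + 363 kg + 2,567 kg + 3,604 kg + 5,317 kg + 3,893 kg = 15,843 kg (under)
Nov 2022–Apr 2023: 363 kg + 2,567 kg + 3,604 kg + 5,317 kg + 3,893 kg + 71 kg = 15,815 kg (under)
Dec 2022–May 2023: 2,567 kg + 3,604 kg + 5,317 kg + 3,893 kg + 71 kg + 4,279 kg = 19,731 kg (over)
At least one window exceeds 19,500 kg.

Yes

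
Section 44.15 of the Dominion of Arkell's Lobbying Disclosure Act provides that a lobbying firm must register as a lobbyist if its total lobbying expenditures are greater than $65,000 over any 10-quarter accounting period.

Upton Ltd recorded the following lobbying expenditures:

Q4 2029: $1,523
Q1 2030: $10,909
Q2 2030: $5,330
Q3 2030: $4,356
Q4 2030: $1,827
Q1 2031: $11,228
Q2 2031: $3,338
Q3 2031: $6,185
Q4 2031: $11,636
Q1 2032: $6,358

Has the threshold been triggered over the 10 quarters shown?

Total lobbying expenditures: $1,523 + $10,909 + $5,330 + $4,356 + $1,827 + $11,228 + $3,338 + $6,185 + $11,636 + $6,358 = $62,690.
$62,690 ≤ $65,000, so the threshold is not exceeded.

No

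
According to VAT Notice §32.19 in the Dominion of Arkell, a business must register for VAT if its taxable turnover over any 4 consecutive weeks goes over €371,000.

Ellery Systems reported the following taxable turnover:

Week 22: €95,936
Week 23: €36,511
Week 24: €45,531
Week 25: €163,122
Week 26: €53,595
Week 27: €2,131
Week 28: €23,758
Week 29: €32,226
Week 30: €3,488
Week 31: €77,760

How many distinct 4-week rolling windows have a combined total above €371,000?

0

Week 22–Week 25: €95,936 + €36,511 + €45,531 + €163,122 = €341,100 (under)
Week 23–Week 26: €36,511 + €45,531 + €163,122 + €53,595 = €298,759 (under)
Week 24–Week 27: €45,531 + €163,122 + €53,595 + €2,131 = €264,379 (under)
Week 25–Week 28: €163,122 + €53,595 + €2,131 + €23,758 = €242,606 (under)
Week 26–Week 29: €53,595 + €2,131 + €23,758 + €32,226 = €111,710 (under)
Week 27–Week 30: €2,131 + €23,758 + €32,226 + €3,488 = €61,603 (under)
Week 28–Week 31: €23,758 + €32,226 + €3,488 + €77,760 = €137,232 (under)
0 windows exceed the threshold.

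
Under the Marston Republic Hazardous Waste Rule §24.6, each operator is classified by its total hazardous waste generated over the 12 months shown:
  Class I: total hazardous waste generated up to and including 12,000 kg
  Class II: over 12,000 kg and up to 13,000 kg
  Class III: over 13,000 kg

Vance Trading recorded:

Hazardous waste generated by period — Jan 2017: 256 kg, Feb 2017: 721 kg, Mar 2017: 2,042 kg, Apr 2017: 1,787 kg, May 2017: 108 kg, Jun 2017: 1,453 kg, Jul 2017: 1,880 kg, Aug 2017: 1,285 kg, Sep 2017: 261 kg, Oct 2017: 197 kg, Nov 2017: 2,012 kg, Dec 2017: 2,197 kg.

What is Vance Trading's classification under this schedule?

Total hazardous waste generated: 256 kg + 721 kg + 2,042 kg + 1,787 kg + 108 kg + 1,453 kg + 1,880 kg + 1,285 kg + 261 kg + 197 kg + 2,012 kg + 2,197 kg = 14,199 kg.
14,199 kg > 13,000 kg, so Class III applies.

Class III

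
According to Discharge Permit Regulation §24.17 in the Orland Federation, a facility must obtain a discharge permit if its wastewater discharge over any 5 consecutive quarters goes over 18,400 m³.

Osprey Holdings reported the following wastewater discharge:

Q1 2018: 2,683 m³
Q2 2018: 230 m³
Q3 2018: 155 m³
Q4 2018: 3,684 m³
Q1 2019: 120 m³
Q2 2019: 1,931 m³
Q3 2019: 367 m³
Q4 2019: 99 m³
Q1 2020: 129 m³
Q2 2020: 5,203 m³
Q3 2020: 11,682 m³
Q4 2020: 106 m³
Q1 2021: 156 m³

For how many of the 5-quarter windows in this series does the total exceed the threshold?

0

Q1 2018–Q1 2019: 2,683 m³ + 230 m³ + 155 m³ + 3,684 m³ + 120 m³ = 6,872 m³ (under)
Q2 2018–Q2 2019: 230 m³ + 155 m³ + 3,684 m³ + 120 m³ + 1,931 m³ = 6,120 m³ (under)
Q3 2018–Q3 2019: 155 m³ + 3,684 m³ + 120 m³ + 1,931 m³ + 367 m³ = 6,257 m³ (under)
Q4 2018–Q4 2019: 3,684 m³ + 120 m³ + 1,931 m³ + 367 m³ + 99 m³ = 6,201 m³ (under)
Q1 2019–Q1 2020: 120 m³ + 1,931 m³ + 367 m³ + 99 m³ + 129 m³ = 2,646 m³ (under)
Q2 2019–Q2 2020: 1,931 m³ + 367 m³ + 99 m³ + 129 m³ + 5,203 m³ = 7,729 m³ (under)
Q3 2019–Q3 2020: 367 m³ + 99 m³ + 129 m³ + 5,203 m³ + 11,682 m³ = 17,480 m³ (under)
Q4 2019–Q4 2020: 99 m³ + 129 m³ + 5,203 m³ + 11,682 m³ + 106 m³ = 17,219 m³ (under)
Q1 2020–Q1 2021: 129 m³ + 5,203 m³ + 11,682 m³ + 106 m³ + 156 m³ = 17,276 m³ (under)
0 windows exceed the threshold.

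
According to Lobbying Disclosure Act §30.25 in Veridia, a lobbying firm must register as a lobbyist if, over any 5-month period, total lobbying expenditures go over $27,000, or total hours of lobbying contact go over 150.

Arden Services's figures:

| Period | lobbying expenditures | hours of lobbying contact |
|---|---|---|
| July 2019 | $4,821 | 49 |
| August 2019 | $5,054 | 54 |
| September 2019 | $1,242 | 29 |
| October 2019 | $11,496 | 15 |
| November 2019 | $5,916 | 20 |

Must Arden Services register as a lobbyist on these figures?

Total lobbying expenditures: $4,821 + $5,054 + $1,242 + $11,496 + $5,916 = $28,529 (> $27,000).
Total hours of lobbying contact: 49 + 54 + 29 + 15 + 20 = 167 (> 150).
The test is 'or': at least one threshold is exceeded.

Yes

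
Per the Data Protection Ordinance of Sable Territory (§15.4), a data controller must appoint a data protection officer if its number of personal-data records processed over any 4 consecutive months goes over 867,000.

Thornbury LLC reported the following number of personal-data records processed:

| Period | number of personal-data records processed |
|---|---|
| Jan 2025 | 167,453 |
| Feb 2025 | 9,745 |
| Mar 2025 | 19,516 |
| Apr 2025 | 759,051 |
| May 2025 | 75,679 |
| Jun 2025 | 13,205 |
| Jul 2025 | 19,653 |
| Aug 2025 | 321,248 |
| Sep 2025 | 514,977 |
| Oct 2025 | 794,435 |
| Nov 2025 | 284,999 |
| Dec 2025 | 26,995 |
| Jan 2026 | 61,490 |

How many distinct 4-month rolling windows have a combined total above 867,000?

Jan 2025–Apr 2025: 167,453 + 9,745 + 19,516 + 759,051 = 955,765 (over)
Feb 2025–May 2025: 9,745 + 19,516 + 759,051 + 75,679 = 863,991 (under)
Mar 2025–Jun 2025: 19,516 + 759,051 + 75,679 + 13,205 = 867,451 (over)
Apr 2025–Jul 2025: 759,051 + 75,679 + 13,205 + 19,653 = 867,588 (over)
May 2025–Aug 2025: 75,679 + 13,205 + 19,653 + 321,248 = 429,785 (under)
Jun 2025–Sep 2025: 13,205 + 19,653 + 321,248 + 514,977 = 869,083 (over)
Jul 2025–Oct 2025: 19,653 + 321,248 + 514,977 + 794,435 = 1,650,313 (over)
Aug 2025–Nov 2025: 321,248 + 514,977 + 794,435 + 284,999 = 1,915,659 (over)
Sep 2025–Dec 2025: 514,977 + 794,435 + 284,999 + 26,995 = 1,621,406 (over)
Oct 2025–Jan 2026: 794,435 + 284,999 + 26,995 + 61,490 = 1,167,919 (over)
8 windows exceed the threshold.

8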